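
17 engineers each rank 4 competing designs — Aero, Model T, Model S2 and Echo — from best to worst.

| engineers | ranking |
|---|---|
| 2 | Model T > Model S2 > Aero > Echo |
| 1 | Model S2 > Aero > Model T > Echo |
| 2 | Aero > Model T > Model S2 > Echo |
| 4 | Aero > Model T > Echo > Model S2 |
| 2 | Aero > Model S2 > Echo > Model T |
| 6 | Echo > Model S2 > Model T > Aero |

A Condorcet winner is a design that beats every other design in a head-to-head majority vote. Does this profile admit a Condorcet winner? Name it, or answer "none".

none

Head-to-head results (17 engineers):
Aero vs Model T: 1+2+4+2 = 9 for Aero, 8 for Model T — Aero by 9–8.
Aero vs Model S2: Aero is ranked higher on 2+4+2 = 8 ballots, Model S2 on 9. Model S2 wins 9–8.
Aero vs Echo: 11 to 6, Aero.
Model T vs Model S2: Model T is ranked higher on 2+2+4 = 8 ballots, Model S2 on 9. Model S2 wins 9–8.
Model T vs Echo: 2+1+2+4 = 9 for Model T, 8 for Echo — Model T by 9–8.
Model S2 vs Echo: 2+1+2+2 = 7 for Model S2, 10 for Echo — Echo by 10–7.
No design is unbeaten: Aero loses to Model S2; Model T loses to Aero; Model S2 loses to Echo; Echo loses to Aero. In particular Aero > Echo > Model S2 > Aero is a majority cycle — no Condorcet winner exists.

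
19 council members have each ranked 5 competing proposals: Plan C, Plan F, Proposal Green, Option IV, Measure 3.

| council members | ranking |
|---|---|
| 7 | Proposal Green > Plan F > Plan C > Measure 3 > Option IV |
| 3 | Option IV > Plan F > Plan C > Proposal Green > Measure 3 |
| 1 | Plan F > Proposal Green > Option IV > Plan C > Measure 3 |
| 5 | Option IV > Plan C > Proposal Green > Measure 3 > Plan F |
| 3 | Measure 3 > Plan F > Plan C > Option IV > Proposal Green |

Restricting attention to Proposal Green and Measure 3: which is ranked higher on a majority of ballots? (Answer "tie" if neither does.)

Ballots ranking Proposal Green above Measure 3: 7 + 3 + 1 + 5 = 16.
Ballots ranking Measure 3 above Proposal Green: 19 − 16 = 3.
Proposal Green wins the head-to-head 16–3.

Proposal Green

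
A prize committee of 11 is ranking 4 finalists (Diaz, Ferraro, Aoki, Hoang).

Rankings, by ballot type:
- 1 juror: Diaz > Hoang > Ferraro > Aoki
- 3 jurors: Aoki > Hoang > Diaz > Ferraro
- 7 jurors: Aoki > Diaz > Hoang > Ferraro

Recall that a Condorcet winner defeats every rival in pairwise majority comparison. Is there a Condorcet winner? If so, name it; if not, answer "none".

Aoki

Pairwise majorities:
Diaz vs Ferraro: Diaz wins 11–0.
Diaz vs Aoki: Aoki wins 10–1.
Diaz–Hoang: Diaz 8–3.
Ferraro vs Aoki: Aoki wins 10–1.
Ferraro vs Hoang: Hoang wins 11–0.
Aoki–Hoang: Aoki 10–1.
Only Aoki has no losses; Aoki is the Condorcet winner.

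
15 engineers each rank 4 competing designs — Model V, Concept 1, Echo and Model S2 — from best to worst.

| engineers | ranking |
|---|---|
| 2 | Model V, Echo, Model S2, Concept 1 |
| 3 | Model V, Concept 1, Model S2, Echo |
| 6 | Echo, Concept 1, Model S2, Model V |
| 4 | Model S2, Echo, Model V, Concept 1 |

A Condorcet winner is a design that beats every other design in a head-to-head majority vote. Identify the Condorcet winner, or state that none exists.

Head-to-head results (15 engineers):
Model V vs Concept 1: Model V wins 9–6.
Model V vs Echo: Echo, 10–5.
Model V vs Model S2: Model S2, 10–5.
Concept 1 vs Echo: Echo wins 12–3.
Concept 1–Model S2: Concept 1 9–6.
Echo vs Model S2: Echo wins 8–7.
Only Echo has no losses; Echo is the Condorcet winner.

Echo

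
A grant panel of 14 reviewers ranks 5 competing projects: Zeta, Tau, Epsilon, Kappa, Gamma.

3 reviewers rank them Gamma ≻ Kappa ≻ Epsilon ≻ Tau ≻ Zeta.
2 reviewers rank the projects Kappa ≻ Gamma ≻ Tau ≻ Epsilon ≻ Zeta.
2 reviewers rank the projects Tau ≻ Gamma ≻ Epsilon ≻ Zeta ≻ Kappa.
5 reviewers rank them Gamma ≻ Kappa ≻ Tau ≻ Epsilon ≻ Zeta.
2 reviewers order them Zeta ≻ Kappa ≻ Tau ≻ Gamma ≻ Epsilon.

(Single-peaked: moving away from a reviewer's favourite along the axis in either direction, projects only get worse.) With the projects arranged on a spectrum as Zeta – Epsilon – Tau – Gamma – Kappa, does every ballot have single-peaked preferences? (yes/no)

Axis positions: Zeta=1, Epsilon=2, Tau=3, Gamma=4, Kappa=5.
Type 1: ranking walks positions 4-5-2-3-1; Epsilon is ranked above Tau even though Tau lies between Epsilon and the peak Gamma on the axis — preferences dip and rise again. Not single-peaked.
Type 2 (peak Kappa at position 5): ranking walks positions 5-4-3-2-1, expanding outward from the peak — single-peaked.
Type 3 (peak Tau at position 3): ranking walks positions 3-4-2-1-5, expanding outward from the peak — single-peaked.
Type 4 (peak Gamma at position 4): ranking walks positions 4-5-3-2-1, expanding outward from the peak — single-peaked.
Type 5: ranking walks positions 1-5-3-4-2; Kappa is ranked above Epsilon even though Epsilon lies between Kappa and the peak Zeta on the axis — preferences dip and rise again. Not single-peaked.
Type 1 violates single-peakedness, so the profile is not single-peaked on this axis.

no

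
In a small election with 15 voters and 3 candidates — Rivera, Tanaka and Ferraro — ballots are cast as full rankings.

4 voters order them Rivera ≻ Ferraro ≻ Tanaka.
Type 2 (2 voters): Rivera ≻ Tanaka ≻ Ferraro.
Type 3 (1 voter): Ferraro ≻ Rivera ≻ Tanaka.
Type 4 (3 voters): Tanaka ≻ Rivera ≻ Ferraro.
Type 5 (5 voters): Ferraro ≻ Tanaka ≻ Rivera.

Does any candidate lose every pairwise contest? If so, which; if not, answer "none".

none

Pairwise majorities:
Rivera vs Tanaka: 4+2+1 = 7 for Rivera, 8 for Tanaka — Tanaka by 8–7.
Rivera vs Ferraro: 9 to 6, Rivera.
Tanaka–Ferraro: Ferraro 10–5.
Each candidate has at least one pairwise win (Rivera beats Ferraro; Tanaka beats Rivera; Ferraro beats Tanaka) — no Condorcet loser.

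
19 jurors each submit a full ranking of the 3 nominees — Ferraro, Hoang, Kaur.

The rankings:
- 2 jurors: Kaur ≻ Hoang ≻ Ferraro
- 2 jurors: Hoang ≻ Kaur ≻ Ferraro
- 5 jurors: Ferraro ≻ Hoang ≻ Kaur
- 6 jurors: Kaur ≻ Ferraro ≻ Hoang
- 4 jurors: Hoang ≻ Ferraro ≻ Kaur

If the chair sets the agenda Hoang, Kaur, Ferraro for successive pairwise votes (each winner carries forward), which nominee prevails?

Ferraro

Round 1: Hoang vs Kaur — 11–8, Hoang advances.
Round 2: Hoang vs Ferraro — 8–11, Ferraro advances.
The agenda winner is Ferraro.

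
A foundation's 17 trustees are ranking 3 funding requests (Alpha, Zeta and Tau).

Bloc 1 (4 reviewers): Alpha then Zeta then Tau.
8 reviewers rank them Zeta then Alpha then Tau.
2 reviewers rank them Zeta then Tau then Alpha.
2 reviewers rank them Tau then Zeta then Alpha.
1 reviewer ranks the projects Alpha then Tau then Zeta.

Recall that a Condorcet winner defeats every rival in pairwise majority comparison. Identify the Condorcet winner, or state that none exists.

Zeta

Head-to-head results (17 reviewers):
Alpha vs Zeta: Alpha is ranked higher on 4+1 = 5 ballots, Zeta on 12. Zeta wins 12–5.
Alpha vs Tau: Alpha is ranked higher on 4+8+1 = 13 ballots, Tau on 4. Alpha wins 13–4.
Zeta vs Tau: 14 to 3, Zeta.
Zeta defeats every rival head-to-head and is the Condorcet winner.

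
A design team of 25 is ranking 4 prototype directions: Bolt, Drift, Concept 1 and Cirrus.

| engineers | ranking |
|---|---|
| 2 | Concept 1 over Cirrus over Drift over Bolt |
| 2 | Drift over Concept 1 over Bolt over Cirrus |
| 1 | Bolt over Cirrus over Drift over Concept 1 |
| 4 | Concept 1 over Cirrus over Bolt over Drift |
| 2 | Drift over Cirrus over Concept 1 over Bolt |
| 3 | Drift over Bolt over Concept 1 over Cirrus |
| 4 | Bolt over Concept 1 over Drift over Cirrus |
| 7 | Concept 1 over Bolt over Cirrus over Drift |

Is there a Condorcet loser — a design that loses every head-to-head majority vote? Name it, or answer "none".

Head-to-head results (25 engineers):
Bolt vs Drift: Bolt wins 16–9.
Bolt–Concept 1: Concept 1 17–8.
Bolt vs Cirrus: Bolt is ranked higher on 2+1+3+4+7 = 17 ballots, Cirrus on 8. Bolt wins 17–8.
Drift vs Concept 1: Concept 1, 17–8.
Drift vs Cirrus: Cirrus, 14–11.
Concept 1 vs Cirrus: Concept 1, 22–3.
Only Drift has no wins; Drift is the Condorcet loser.

Drift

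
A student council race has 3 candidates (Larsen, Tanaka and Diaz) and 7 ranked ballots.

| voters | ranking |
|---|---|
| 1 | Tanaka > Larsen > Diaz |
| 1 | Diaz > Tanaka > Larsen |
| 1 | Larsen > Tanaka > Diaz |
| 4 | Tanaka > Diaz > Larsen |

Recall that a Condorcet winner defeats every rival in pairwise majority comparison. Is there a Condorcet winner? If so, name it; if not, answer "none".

Tanaka

Check each pair by majority over 7 ballots:
Larsen vs Tanaka: 1 for Larsen, 6 for Tanaka — Tanaka by 6–1.
Larsen vs Diaz: Larsen preferred on 1+1 = 2 ballots; Diaz wins 5–2.
Tanaka vs Diaz: 6 to 1, Tanaka.
Tanaka wins every pairwise contest, so Tanaka is the Condorcet winner.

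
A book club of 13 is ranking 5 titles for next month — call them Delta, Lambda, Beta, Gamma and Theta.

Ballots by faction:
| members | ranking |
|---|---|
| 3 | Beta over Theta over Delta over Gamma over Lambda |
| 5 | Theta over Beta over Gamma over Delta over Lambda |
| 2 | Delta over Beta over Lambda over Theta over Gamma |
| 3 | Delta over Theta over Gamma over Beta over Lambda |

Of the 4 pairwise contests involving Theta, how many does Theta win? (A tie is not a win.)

Theta against each rival (13 members):
Theta vs Delta: Theta wins 8–5.
Theta vs Lambda: 3+5+3 = 11 for Theta, 2 for Lambda — Theta by 11–2.
Theta vs Beta: Theta, 8–5.
Theta vs Gamma: 13 to 0, Theta.
Theta beats Delta, Lambda, Beta, Gamma — 4 pairwise wins.

4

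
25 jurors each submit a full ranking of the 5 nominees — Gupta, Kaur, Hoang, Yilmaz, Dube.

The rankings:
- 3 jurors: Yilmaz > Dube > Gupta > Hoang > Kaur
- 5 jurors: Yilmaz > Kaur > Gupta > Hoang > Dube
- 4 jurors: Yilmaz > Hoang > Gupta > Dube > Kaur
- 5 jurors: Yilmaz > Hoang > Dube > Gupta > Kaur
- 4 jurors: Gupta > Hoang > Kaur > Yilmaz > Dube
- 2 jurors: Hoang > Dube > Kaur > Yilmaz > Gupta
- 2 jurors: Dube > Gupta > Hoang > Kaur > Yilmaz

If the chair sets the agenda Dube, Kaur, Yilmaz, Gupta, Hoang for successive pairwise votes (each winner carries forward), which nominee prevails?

Yilmaz

Round 1: Dube vs Kaur — 16–9, Dube advances.
Round 2: Dube vs Yilmaz — 4–21, Yilmaz advances.
Round 3: Yilmaz vs Gupta — 19–6, Yilmaz advances.
Round 4: Yilmaz vs Hoang — 17–8, Yilmaz advances.
The agenda winner is Yilmaz.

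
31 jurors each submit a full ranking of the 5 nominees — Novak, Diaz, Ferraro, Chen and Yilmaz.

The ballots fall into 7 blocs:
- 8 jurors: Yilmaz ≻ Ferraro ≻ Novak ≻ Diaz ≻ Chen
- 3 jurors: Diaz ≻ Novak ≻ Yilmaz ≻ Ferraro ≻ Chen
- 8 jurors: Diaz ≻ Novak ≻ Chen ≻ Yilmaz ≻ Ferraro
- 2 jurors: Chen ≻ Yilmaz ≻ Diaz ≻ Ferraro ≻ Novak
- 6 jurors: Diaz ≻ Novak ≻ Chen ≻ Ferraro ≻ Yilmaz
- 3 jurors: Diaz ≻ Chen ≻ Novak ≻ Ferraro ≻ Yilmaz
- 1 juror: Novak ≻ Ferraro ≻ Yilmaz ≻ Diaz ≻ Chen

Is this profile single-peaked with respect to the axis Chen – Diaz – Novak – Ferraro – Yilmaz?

Axis positions: Chen=1, Diaz=2, Novak=3, Ferraro=4, Yilmaz=5.
Bloc 1 (peak Yilmaz at position 5): ranking walks positions 5-4-3-2-1, expanding outward from the peak — single-peaked.
Bloc 2: ranking walks positions 2-3-5-4-1; Yilmaz is ranked above Ferraro even though Ferraro lies between Yilmaz and the peak Diaz on the axis — preferences dip and rise again. Not single-peaked.
Bloc 3: ranking walks positions 2-3-1-5-4; Yilmaz is ranked above Ferraro even though Ferraro lies between Yilmaz and the peak Diaz on the axis — preferences dip and rise again. Not single-peaked.
Bloc 4: ranking walks positions 1-5-2-4-3; Yilmaz is ranked above Diaz even though Diaz lies between Yilmaz and the peak Chen on the axis — preferences dip and rise again. Not single-peaked.
Bloc 5 (peak Diaz at position 2): ranking walks positions 2-3-1-4-5, expanding outward from the peak — single-peaked.
Bloc 6 (peak Diaz at position 2): ranking walks positions 2-1-3-4-5, expanding outward from the peak — single-peaked.
Bloc 7 (peak Novak at position 3): ranking walks positions 3-4-5-2-1, expanding outward from the peak — single-peaked.
Bloc 2 violates single-peakedness, so the profile is not single-peaked on this axis.

no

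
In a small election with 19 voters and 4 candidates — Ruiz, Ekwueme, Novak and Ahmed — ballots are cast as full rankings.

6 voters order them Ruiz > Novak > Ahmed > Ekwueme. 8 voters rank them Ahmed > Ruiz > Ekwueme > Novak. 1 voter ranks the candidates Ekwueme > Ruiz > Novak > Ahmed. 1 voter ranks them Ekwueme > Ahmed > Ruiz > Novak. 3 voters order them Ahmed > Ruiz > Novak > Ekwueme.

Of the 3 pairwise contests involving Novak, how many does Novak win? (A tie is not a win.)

0

Novak against each rival (19 voters):
Novak vs Ruiz: Novak is ranked higher on 0 ballots, Ruiz on 19. Ruiz wins 19–0.
Novak vs Ekwueme: Ekwueme wins 10–9.
Novak vs Ahmed: Novak preferred on 6+1 = 7 ballots; Ahmed wins 12–7.
Novak beats no one; loses to Ruiz, Ekwueme, Ahmed — 0 pairwise wins.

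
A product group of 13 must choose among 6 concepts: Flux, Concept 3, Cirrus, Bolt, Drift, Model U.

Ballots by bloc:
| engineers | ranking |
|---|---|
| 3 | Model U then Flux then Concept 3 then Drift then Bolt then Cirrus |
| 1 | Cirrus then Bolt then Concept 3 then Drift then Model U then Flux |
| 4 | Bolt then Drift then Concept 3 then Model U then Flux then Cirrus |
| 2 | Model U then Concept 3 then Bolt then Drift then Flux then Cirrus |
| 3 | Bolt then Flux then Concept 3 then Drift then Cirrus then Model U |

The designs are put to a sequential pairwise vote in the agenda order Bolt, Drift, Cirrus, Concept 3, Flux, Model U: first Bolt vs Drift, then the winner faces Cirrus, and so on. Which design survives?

Bolt

Round 1: Bolt vs Drift — 10–3, Bolt advances.
Round 2: Bolt vs Cirrus — 12–1, Bolt advances.
Round 3: Bolt vs Concept 3 — 8–5, Bolt advances.
Round 4: Bolt vs Flux — 10–3, Bolt advances.
Round 5: Bolt vs Model U — 8–5, Bolt advances.
Bolt survives the agenda.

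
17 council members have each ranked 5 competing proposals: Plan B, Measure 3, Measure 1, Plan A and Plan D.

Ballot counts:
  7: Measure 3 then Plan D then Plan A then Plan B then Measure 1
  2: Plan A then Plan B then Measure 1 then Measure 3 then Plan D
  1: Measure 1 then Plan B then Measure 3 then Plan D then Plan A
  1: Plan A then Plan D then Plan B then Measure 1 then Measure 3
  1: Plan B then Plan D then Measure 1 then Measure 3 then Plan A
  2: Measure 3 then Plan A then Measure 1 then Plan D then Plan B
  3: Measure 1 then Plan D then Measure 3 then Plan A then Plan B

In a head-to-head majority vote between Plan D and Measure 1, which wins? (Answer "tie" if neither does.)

Plan D

Ballots ranking Plan D above Measure 1: 7 + 1 + 1 = 9.
Ballots ranking Measure 1 above Plan D: 17 − 9 = 8.
Plan D wins the head-to-head 9–8.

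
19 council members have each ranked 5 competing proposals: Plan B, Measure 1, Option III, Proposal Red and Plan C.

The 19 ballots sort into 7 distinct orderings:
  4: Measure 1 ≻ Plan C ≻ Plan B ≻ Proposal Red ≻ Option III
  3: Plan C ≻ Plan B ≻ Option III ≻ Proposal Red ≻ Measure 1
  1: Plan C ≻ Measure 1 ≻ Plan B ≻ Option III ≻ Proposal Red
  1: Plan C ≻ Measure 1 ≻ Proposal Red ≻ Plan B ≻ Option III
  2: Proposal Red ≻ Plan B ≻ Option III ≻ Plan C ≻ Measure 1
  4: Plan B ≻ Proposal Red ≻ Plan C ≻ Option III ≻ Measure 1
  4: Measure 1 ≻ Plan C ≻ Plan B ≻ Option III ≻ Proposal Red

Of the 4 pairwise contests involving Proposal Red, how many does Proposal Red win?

1

Proposal Red against each rival (19 council members):
Proposal Red vs Plan B: Plan B, 16–3.
Proposal Red vs Measure 1: 9 to 10, Measure 1.
Proposal Red vs Option III: 4+1+2+4 = 11 for Proposal Red, 8 for Option III — Proposal Red by 11–8.
Proposal Red vs Plan C: Plan C wins 13–6.
Proposal Red beats Option III; loses to Plan B, Measure 1, Plan C — 1 pairwise win.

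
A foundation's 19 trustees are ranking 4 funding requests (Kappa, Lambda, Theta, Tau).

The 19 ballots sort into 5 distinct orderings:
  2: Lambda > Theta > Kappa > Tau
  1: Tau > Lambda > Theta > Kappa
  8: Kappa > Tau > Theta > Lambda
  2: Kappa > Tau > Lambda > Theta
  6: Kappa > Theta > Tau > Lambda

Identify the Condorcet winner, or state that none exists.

Kappa

Check each pair by majority over 19 ballots:
Kappa vs Lambda: 8+2+6 = 16 for Kappa, 3 for Lambda — Kappa by 16–3.
Kappa vs Theta: 8+2+6 = 16 for Kappa, 3 for Theta — Kappa by 16–3.
Kappa vs Tau: Kappa is ranked higher on 2+8+2+6 = 18 ballots, Tau on 1. Kappa wins 18–1.
Lambda vs Theta: Lambda is ranked higher on 2+1+2 = 5 ballots, Theta on 14. Theta wins 14–5.
Lambda vs Tau: Lambda is ranked higher on 2 ballots, Tau on 17. Tau wins 17–2.
Theta vs Tau: 8 to 11, Tau.
Only Kappa has no losses; Kappa is the Condorcet winner.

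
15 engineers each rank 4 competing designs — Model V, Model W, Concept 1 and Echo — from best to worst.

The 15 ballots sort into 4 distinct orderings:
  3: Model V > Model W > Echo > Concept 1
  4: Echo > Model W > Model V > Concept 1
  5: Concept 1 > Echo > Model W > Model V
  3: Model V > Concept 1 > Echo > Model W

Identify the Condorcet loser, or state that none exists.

Pairwise majorities:
Model V vs Model W: Model V preferred on 3+3 = 6 ballots; Model W wins 9–6.
Model V–Concept 1: Model V 10–5.
Model V vs Echo: Model V preferred on 3+3 = 6 ballots; Echo wins 9–6.
Model W vs Concept 1: 3+4 = 7 for Model W, 8 for Concept 1 — Concept 1 by 8–7.
Model W vs Echo: 3 for Model W, 12 for Echo — Echo by 12–3.
Concept 1 vs Echo: 8 to 7, Concept 1.
Each design has at least one pairwise win (Model V beats Concept 1; Model W beats Model V; Concept 1 beats Model W; Echo beats Model V) — no Condorcet loser.

none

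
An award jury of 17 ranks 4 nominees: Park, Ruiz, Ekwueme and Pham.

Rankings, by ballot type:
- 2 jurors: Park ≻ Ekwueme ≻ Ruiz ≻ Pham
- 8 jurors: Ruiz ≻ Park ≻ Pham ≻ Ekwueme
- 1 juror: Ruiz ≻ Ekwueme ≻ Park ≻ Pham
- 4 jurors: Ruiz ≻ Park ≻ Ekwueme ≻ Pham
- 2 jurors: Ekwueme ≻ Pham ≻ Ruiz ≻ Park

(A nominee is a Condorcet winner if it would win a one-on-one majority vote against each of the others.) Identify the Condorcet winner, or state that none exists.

Check each pair by majority over 17 ballots:
Park vs Ruiz: Park is ranked higher on 2 ballots, Ruiz on 15. Ruiz wins 15–2.
Park vs Ekwueme: 14 to 3, Park.
Park vs Pham: 15 to 2, Park.
Ruiz vs Ekwueme: 8+1+4 = 13 for Ruiz, 4 for Ekwueme — Ruiz by 13–4.
Ruiz vs Pham: 2+8+1+4 = 15 for Ruiz, 2 for Pham — Ruiz by 15–2.
Ekwueme vs Pham: Ekwueme is ranked higher on 2+1+4+2 = 9 ballots, Pham on 8. Ekwueme wins 9–8.
Only Ruiz has no losses; Ruiz is the Condorcet winner.

Ruiz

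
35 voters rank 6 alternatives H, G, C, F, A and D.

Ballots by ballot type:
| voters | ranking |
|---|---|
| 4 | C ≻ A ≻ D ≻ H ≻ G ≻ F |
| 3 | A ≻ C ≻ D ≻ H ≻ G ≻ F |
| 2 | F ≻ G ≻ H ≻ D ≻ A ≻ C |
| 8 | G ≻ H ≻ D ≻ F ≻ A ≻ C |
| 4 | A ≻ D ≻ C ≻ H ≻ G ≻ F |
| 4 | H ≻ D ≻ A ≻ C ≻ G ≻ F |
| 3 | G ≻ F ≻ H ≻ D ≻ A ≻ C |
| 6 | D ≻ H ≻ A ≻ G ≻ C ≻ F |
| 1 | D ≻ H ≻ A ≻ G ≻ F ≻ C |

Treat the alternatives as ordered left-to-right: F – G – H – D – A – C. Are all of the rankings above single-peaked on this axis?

yes

Axis positions: F=1, G=2, H=3, D=4, A=5, C=6.
Ballot type 1 (peak C at position 6): ranking walks positions 6-5-4-3-2-1, expanding outward from the peak — single-peaked.
Ballot type 2 (peak A at position 5): ranking walks positions 5-6-4-3-2-1, expanding outward from the peak — single-peaked.
Ballot type 3 (peak F at position 1): ranking walks positions 1-2-3-4-5-6, expanding outward from the peak — single-peaked.
Ballot type 4 (peak G at position 2): ranking walks positions 2-3-4-1-5-6, expanding outward from the peak — single-peaked.
Ballot type 5 (peak A at position 5): ranking walks positions 5-4-6-3-2-1, expanding outward from the peak — single-peaked.
Ballot type 6 (peak H at position 3): ranking walks positions 3-4-5-6-2-1, expanding outward from the peak — single-peaked.
Ballot type 7 (peak G at position 2): ranking walks positions 2-1-3-4-5-6, expanding outward from the peak — single-peaked.
Ballot type 8 (peak D at position 4): ranking walks positions 4-3-5-2-6-1, expanding outward from the peak — single-peaked.
Ballot type 9 (peak D at position 4): ranking walks positions 4-3-5-2-1-6, expanding outward from the peak — single-peaked.
Every ranking is single-peaked on this axis.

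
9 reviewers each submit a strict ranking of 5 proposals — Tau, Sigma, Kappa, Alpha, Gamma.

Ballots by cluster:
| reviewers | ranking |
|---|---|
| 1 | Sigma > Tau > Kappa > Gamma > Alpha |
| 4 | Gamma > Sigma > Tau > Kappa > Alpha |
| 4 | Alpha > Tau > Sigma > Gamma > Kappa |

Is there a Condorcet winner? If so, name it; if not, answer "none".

Head-to-head results (9 reviewers):
Tau–Sigma: Sigma 5–4.
Tau vs Kappa: Tau wins 9–0.
Tau–Alpha: Tau 5–4.
Tau vs Gamma: Tau, 5–4.
Sigma–Kappa: Sigma 9–0.
Sigma–Alpha: Sigma 5–4.
Sigma–Gamma: Sigma 5–4.
Kappa–Alpha: Kappa 5–4.
Kappa–Gamma: Gamma 8–1.
Alpha vs Gamma: Gamma, 5–4.
Sigma defeats every rival head-to-head and is the Condorcet winner.

Sigma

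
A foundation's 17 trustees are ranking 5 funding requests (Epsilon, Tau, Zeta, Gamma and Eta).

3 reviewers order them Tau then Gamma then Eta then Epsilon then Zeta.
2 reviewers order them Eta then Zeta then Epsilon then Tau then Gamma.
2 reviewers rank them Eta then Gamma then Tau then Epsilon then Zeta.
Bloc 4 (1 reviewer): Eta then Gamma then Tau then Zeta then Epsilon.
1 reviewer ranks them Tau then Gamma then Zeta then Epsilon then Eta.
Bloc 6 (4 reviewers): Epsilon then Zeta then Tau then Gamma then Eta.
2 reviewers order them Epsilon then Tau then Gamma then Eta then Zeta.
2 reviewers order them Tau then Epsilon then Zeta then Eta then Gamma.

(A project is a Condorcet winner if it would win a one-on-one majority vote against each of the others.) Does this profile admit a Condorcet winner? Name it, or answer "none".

Check each pair by majority over 17 ballots:
Epsilon vs Tau: 2+4+2 = 8 for Epsilon, 9 for Tau — Tau by 9–8.
Epsilon vs Zeta: Epsilon is ranked higher on 3+2+4+2+2 = 13 ballots, Zeta on 4. Epsilon wins 13–4.
Epsilon vs Gamma: Epsilon is ranked higher on 2+4+2+2 = 10 ballots, Gamma on 7. Epsilon wins 10–7.
Epsilon vs Eta: 1+4+2+2 = 9 for Epsilon, 8 for Eta — Epsilon by 9–8.
Tau vs Zeta: 11 to 6, Tau.
Tau vs Gamma: Tau preferred on 3+2+1+4+2+2 = 14 ballots; Tau wins 14–3.
Tau vs Eta: 12 to 5, Tau.
Zeta vs Gamma: 2+4+2 = 8 for Zeta, 9 for Gamma — Gamma by 9–8.
Zeta vs Eta: Zeta is ranked higher on 1+4+2 = 7 ballots, Eta on 10. Eta wins 10–7.
Gamma vs Eta: Gamma is ranked higher on 3+1+4+2 = 10 ballots, Eta on 7. Gamma wins 10–7.
Tau beats each of Epsilon, Zeta, Gamma, Eta — Tau is the Condorcet winner.

Tau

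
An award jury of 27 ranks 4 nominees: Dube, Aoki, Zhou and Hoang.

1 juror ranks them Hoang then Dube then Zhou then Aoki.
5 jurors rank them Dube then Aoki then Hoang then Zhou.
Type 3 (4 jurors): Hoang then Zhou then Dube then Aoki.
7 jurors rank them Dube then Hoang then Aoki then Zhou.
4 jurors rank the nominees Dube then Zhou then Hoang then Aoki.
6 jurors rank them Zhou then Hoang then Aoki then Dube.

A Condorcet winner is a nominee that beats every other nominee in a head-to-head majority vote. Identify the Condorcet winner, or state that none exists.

Pairwise majorities:
Dube vs Aoki: Dube preferred on 1+5+4+7+4 = 21 ballots; Dube wins 21–6.
Dube vs Zhou: Dube is ranked higher on 1+5+7+4 = 17 ballots, Zhou on 10. Dube wins 17–10.
Dube vs Hoang: 16 to 11, Dube.
Aoki vs Zhou: 12 to 15, Zhou.
Aoki–Hoang: Hoang 22–5.
Zhou vs Hoang: Zhou is ranked higher on 4+6 = 10 ballots, Hoang on 17. Hoang wins 17–10.
Dube wins every pairwise contest, so Dube is the Condorcet winner.

Dube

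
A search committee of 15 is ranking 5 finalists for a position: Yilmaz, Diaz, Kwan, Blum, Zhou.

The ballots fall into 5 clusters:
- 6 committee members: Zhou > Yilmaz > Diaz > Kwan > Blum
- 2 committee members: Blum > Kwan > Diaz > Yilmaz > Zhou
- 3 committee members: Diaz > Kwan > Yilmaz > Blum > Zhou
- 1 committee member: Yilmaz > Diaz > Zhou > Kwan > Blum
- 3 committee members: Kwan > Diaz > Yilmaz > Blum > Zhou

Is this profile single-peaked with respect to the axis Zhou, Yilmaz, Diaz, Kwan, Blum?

Axis positions: Zhou=1, Yilmaz=2, Diaz=3, Kwan=4, Blum=5.
Cluster 1 (peak Zhou at position 1): ranking walks positions 1-2-3-4-5, expanding outward from the peak — single-peaked.
Cluster 2 (peak Blum at position 5): ranking walks positions 5-4-3-2-1, expanding outward from the peak — single-peaked.
Cluster 3 (peak Diaz at position 3): ranking walks positions 3-4-2-5-1, expanding outward from the peak — single-peaked.
Cluster 4 (peak Yilmaz at position 2): ranking walks positions 2-3-1-4-5, expanding outward from the peak — single-peaked.
Cluster 5 (peak Kwan at position 4): ranking walks positions 4-3-2-5-1, expanding outward from the peak — single-peaked.
Every ranking is single-peaked on this axis.

yes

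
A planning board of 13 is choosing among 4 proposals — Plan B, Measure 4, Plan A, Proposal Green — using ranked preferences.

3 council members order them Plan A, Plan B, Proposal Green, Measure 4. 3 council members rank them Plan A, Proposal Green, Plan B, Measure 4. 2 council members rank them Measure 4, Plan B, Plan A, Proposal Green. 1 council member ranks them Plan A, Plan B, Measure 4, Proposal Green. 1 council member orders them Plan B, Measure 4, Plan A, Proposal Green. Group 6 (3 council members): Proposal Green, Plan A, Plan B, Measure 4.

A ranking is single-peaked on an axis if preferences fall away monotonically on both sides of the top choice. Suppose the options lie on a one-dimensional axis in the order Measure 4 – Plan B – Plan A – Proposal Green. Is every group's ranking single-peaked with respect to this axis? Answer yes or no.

Axis positions: Measure 4=1, Plan B=2, Plan A=3, Proposal Green=4.
Group 1 (peak Plan A at position 3): ranking walks positions 3-2-4-1, expanding outward from the peak — single-peaked.
Group 2 (peak Plan A at position 3): ranking walks positions 3-4-2-1, expanding outward from the peak — single-peaked.
Group 3 (peak Measure 4 at position 1): ranking walks positions 1-2-3-4, expanding outward from the peak — single-peaked.
Group 4 (peak Plan A at position 3): ranking walks positions 3-2-1-4, expanding outward from the peak — single-peaked.
Group 5 (peak Plan B at position 2): ranking walks positions 2-1-3-4, expanding outward from the peak — single-peaked.
Group 6 (peak Proposal Green at position 4): ranking walks positions 4-3-2-1, expanding outward from the peak — single-peaked.
Every ranking is single-peaked on this axis.

yes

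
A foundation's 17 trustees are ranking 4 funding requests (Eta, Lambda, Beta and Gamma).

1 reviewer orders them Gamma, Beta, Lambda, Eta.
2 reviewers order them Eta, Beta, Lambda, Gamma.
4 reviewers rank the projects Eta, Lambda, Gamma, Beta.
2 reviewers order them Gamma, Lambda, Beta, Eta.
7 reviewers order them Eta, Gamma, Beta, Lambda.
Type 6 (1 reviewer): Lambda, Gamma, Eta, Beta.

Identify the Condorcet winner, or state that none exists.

Check each pair by majority over 17 ballots:
Eta vs Lambda: 13 to 4, Eta.
Eta vs Beta: Eta is ranked higher on 2+4+7+1 = 14 ballots, Beta on 3. Eta wins 14–3.
Eta vs Gamma: Eta wins 13–4.
Lambda vs Beta: Lambda is ranked higher on 4+2+1 = 7 ballots, Beta on 10. Beta wins 10–7.
Lambda–Gamma: Gamma 10–7.
Beta vs Gamma: Gamma wins 15–2.
Eta wins every pairwise contest, so Eta is the Condorcet winner.

Eta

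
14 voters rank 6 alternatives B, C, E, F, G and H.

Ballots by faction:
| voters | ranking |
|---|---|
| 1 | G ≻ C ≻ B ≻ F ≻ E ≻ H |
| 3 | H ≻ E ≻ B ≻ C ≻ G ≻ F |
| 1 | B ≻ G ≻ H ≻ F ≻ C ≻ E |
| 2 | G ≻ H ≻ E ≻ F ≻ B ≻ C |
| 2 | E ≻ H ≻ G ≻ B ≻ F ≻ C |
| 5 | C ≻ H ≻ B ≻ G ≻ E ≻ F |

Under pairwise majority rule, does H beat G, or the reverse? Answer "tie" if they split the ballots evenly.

H

Ballots ranking H above G: 3 + 2 + 5 = 10.
Ballots ranking G above H: 14 − 10 = 4.
H wins the head-to-head 10–4.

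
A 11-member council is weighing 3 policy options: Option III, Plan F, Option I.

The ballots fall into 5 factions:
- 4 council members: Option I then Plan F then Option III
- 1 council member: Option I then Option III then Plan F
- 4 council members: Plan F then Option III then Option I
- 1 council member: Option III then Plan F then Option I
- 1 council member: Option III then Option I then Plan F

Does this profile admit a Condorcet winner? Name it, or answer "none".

Pairwise majorities:
Option III–Plan F: Plan F 8–3.
Option III vs Option I: Option III wins 6–5.
Plan F vs Option I: Option I, 6–5.
Each option drops at least one matchup (Option III loses to Plan F; Plan F loses to Option I; Option I loses to Option III); the cycle Option III > Option I > Plan F > Option III rules out a Condorcet winner.

none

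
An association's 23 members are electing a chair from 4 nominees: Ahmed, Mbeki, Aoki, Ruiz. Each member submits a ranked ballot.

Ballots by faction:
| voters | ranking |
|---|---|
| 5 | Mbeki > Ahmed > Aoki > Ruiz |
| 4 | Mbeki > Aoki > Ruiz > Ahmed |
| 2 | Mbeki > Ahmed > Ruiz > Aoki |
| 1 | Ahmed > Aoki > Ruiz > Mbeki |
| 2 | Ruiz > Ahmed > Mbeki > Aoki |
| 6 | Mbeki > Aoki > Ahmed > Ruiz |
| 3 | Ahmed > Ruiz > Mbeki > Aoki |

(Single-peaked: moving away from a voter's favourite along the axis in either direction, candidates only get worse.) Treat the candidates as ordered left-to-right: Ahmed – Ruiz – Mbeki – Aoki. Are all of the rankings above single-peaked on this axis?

no

Axis positions: Ahmed=1, Ruiz=2, Mbeki=3, Aoki=4.
Faction 1: ranking walks positions 3-1-4-2; Ahmed is ranked above Ruiz even though Ruiz lies between Ahmed and the peak Mbeki on the axis — preferences dip and rise again. Not single-peaked.
Faction 2 (peak Mbeki at position 3): ranking walks positions 3-4-2-1, expanding outward from the peak — single-peaked.
Faction 3: ranking walks positions 3-1-2-4; Ahmed is ranked above Ruiz even though Ruiz lies between Ahmed and the peak Mbeki on the axis — preferences dip and rise again. Not single-peaked.
Faction 4: ranking walks positions 1-4-2-3; Aoki is ranked above Ruiz even though Ruiz lies between Aoki and the peak Ahmed on the axis — preferences dip and rise again. Not single-peaked.
Faction 5 (peak Ruiz at position 2): ranking walks positions 2-1-3-4, expanding outward from the peak — single-peaked.
Faction 6: ranking walks positions 3-4-1-2; Ahmed is ranked above Ruiz even though Ruiz lies between Ahmed and the peak Mbeki on the axis — preferences dip and rise again. Not single-peaked.
Faction 7 (peak Ahmed at position 1): ranking walks positions 1-2-3-4, expanding outward from the peak — single-peaked.
Faction 1 violates single-peakedness, so the profile is not single-peaked on this axis.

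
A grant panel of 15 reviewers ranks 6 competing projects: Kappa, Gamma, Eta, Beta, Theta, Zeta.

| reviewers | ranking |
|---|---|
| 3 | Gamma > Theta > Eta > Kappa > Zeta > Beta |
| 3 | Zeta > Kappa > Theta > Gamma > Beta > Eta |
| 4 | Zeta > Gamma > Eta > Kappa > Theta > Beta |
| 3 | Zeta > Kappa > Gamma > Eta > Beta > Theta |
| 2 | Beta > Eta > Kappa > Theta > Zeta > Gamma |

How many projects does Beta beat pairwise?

0

Beta against each rival (15 reviewers):
Beta vs Kappa: Kappa, 13–2.
Beta vs Gamma: Gamma wins 13–2.
Beta vs Eta: 3+2 = 5 for Beta, 10 for Eta — Eta by 10–5.
Beta vs Theta: Beta preferred on 3+2 = 5 ballots; Theta wins 10–5.
Beta vs Zeta: Zeta, 13–2.
Beta beats no one; loses to Kappa, Gamma, Eta, Theta, Zeta — 0 pairwise wins.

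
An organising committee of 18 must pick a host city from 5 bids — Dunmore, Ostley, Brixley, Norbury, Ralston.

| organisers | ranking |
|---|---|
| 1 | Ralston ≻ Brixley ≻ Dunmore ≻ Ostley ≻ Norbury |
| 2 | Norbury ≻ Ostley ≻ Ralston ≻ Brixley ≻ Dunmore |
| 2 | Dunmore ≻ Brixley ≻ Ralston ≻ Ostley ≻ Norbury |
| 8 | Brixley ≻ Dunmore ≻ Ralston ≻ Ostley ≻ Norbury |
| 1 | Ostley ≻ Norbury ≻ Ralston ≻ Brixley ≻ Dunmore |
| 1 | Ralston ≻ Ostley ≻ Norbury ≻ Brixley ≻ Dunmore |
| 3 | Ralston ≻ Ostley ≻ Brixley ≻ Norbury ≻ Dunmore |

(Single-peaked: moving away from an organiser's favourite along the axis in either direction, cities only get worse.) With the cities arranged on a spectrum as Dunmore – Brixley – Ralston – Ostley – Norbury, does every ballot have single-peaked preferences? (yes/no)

Axis positions: Dunmore=1, Brixley=2, Ralston=3, Ostley=4, Norbury=5.
Faction 1 (peak Ralston at position 3): ranking walks positions 3-2-1-4-5, expanding outward from the peak — single-peaked.
Faction 2 (peak Norbury at position 5): ranking walks positions 5-4-3-2-1, expanding outward from the peak — single-peaked.
Faction 3 (peak Dunmore at position 1): ranking walks positions 1-2-3-4-5, expanding outward from the peak — single-peaked.
Faction 4 (peak Brixley at position 2): ranking walks positions 2-1-3-4-5, expanding outward from the peak — single-peaked.
Faction 5 (peak Ostley at position 4): ranking walks positions 4-5-3-2-1, expanding outward from the peak — single-peaked.
Faction 6 (peak Ralston at position 3): ranking walks positions 3-4-5-2-1, expanding outward from the peak — single-peaked.
Faction 7 (peak Ralston at position 3): ranking walks positions 3-4-2-5-1, expanding outward from the peak — single-peaked.
Every ranking is single-peaked on this axis.

yes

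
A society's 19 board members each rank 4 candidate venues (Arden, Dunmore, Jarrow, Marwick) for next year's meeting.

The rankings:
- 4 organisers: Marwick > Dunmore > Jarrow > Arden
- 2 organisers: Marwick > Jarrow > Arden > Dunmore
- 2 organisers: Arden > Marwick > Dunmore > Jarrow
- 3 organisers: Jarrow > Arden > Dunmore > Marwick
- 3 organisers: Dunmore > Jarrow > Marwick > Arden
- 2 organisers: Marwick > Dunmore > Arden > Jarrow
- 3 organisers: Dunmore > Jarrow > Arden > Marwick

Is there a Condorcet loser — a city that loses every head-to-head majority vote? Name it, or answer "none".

Pairwise majorities:
Arden vs Dunmore: Arden is ranked higher on 2+2+3 = 7 ballots, Dunmore on 12. Dunmore wins 12–7.
Arden vs Jarrow: Jarrow wins 15–4.
Arden vs Marwick: 8 to 11, Marwick.
Dunmore vs Jarrow: Dunmore, 14–5.
Dunmore vs Marwick: Dunmore is ranked higher on 3+3+3 = 9 ballots, Marwick on 10. Marwick wins 10–9.
Jarrow vs Marwick: Jarrow is ranked higher on 3+3+3 = 9 ballots, Marwick on 10. Marwick wins 10–9.
Only Arden has no wins; Arden is the Condorcet loser.

Arden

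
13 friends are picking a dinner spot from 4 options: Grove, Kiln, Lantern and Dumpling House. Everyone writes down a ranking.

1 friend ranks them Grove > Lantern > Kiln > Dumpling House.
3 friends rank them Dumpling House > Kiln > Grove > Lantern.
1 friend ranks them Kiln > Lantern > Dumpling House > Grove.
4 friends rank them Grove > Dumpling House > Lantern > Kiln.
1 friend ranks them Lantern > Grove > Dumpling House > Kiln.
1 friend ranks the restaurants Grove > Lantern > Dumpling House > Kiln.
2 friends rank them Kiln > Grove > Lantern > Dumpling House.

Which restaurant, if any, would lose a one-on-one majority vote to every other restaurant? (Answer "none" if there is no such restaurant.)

Head-to-head results (13 friends):
Grove vs Kiln: Grove is ranked higher on 1+4+1+1 = 7 ballots, Kiln on 6. Grove wins 7–6.
Grove–Lantern: Grove 11–2.
Grove vs Dumpling House: 1+4+1+1+2 = 9 for Grove, 4 for Dumpling House — Grove by 9–4.
Kiln–Lantern: Lantern 7–6.
Kiln vs Dumpling House: Kiln is ranked higher on 1+1+2 = 4 ballots, Dumpling House on 9. Dumpling House wins 9–4.
Lantern vs Dumpling House: 1+1+1+1+2 = 6 for Lantern, 7 for Dumpling House — Dumpling House by 7–6.
Kiln loses to every other restaurant — it is the Condorcet loser.

Kiln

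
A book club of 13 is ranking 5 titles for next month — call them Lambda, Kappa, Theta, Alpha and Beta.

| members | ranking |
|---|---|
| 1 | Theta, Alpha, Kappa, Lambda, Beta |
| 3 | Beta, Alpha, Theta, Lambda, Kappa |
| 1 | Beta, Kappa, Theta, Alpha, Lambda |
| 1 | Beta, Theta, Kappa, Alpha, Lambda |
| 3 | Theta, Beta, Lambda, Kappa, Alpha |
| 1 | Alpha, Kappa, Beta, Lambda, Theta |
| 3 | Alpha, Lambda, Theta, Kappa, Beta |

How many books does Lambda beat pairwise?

1

Lambda against each rival (13 members):
Lambda vs Kappa: Lambda preferred on 3+3+3 = 9 ballots; Lambda wins 9–4.
Lambda vs Theta: 4 to 9, Theta.
Lambda vs Alpha: Alpha wins 10–3.
Lambda–Beta: Beta 9–4.
Lambda beats Kappa; loses to Theta, Alpha, Beta — 1 pairwise win.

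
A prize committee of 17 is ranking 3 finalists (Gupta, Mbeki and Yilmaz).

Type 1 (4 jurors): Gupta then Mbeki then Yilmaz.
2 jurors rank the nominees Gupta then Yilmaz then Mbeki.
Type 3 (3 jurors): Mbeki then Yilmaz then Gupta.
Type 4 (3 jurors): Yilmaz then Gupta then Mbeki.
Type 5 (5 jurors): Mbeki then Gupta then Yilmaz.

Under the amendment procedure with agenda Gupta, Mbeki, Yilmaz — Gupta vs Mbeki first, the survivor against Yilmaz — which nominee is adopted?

Gupta

Round 1: Gupta vs Mbeki — 9–8, Gupta advances.
Round 2: Gupta vs Yilmaz — 11–6, Gupta advances.
The agenda winner is Gupta.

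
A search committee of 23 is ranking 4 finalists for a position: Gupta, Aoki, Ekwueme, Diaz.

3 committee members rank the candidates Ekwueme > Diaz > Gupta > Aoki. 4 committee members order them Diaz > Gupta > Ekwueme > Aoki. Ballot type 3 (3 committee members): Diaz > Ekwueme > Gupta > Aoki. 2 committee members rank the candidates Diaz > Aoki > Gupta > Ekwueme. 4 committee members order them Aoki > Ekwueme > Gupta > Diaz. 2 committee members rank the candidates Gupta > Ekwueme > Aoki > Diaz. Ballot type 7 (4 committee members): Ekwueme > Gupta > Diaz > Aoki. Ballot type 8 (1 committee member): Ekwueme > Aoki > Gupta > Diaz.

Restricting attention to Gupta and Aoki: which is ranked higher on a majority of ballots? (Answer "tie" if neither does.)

Ballots ranking Gupta above Aoki: 3 + 4 + 3 + 2 + 4 = 16.
Ballots ranking Aoki above Gupta: 23 − 16 = 7.
Gupta wins the head-to-head 16–7.

Gupta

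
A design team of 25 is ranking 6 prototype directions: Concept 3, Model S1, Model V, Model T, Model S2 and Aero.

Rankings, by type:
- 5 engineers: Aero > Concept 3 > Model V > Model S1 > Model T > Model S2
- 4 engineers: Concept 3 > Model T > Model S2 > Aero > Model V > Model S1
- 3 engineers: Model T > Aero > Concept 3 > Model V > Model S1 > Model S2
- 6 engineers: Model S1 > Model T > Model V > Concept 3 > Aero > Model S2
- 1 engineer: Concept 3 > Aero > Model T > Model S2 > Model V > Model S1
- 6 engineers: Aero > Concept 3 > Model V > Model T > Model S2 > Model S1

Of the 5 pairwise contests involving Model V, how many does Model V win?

2

Model V against each rival (25 engineers):
Model V vs Concept 3: 6 to 19, Concept 3.
Model V vs Model S1: 5+4+3+1+6 = 19 for Model V, 6 for Model S1 — Model V by 19–6.
Model V vs Model T: 5+6 = 11 for Model V, 14 for Model T — Model T by 14–11.
Model V vs Model S2: Model V wins 20–5.
Model V vs Aero: Aero wins 19–6.
Model V beats Model S1, Model S2; loses to Concept 3, Model T, Aero — 2 pairwise wins.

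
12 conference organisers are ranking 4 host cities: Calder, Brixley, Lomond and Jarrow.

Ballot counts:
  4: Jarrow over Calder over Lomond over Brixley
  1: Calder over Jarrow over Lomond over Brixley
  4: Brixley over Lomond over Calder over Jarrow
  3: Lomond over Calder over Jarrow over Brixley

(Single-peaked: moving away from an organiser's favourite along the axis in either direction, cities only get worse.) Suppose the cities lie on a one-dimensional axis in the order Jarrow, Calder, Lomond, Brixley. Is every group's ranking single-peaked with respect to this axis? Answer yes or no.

yes

Axis positions: Jarrow=1, Calder=2, Lomond=3, Brixley=4.
Group 1 (peak Jarrow at position 1): ranking walks positions 1-2-3-4, expanding outward from the peak — single-peaked.
Group 2 (peak Calder at position 2): ranking walks positions 2-1-3-4, expanding outward from the peak — single-peaked.
Group 3 (peak Brixley at position 4): ranking walks positions 4-3-2-1, expanding outward from the peak — single-peaked.
Group 4 (peak Lomond at position 3): ranking walks positions 3-2-1-4, expanding outward from the peak — single-peaked.
Every ranking is single-peaked on this axis.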